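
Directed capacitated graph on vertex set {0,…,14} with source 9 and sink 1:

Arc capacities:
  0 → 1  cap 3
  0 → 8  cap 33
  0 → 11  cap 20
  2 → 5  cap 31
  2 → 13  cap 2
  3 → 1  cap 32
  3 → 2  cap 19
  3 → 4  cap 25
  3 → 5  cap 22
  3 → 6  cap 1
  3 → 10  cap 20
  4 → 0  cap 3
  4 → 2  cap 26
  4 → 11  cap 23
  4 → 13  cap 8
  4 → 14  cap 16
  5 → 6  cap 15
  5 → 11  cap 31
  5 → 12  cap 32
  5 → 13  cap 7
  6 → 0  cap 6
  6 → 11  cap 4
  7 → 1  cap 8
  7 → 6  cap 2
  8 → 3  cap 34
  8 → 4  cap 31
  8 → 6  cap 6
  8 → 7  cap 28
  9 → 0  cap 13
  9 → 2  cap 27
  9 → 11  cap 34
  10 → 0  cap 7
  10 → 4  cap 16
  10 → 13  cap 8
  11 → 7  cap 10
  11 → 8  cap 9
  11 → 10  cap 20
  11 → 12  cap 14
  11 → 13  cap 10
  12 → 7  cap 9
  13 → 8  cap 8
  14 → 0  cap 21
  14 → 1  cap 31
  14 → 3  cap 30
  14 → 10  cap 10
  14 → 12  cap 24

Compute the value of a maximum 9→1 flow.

augment #1: 9→0→1 bottleneck 3, total now 3
augment #2: 9→11→7→1 bottleneck 8, total now 11
augment #3: 9→0→8→3→1 bottleneck 10, total now 21
augment #4: 9→11→8→3→1 bottleneck 9, total now 30
augment #5: 9→2→13→8→3→1 bottleneck 2, total now 32
augment #6: 9→11→10→4→14→1 bottleneck 16, total now 48
augment #7: 9→11→13→8→3→1 bottleneck 1, total now 49
augment #8: 9→2→5→13→8→3→1 bottleneck 5, total now 54
augment #9: 9→2→5→6→0→8→3→1 bottleneck 5, total now 59

Maximum flow value: 59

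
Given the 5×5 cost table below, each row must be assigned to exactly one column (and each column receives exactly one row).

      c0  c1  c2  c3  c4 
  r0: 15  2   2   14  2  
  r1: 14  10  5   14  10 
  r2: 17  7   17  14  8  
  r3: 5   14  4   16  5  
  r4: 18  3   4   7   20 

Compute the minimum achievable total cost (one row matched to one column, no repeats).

Minimum assignment cost: 26

optimal assignment: row0→col4 (cost 2), row1→col2 (cost 5), row2→col1 (cost 7), row3→col0 (cost 5), row4→col3 (cost 7)
total = 2 + 5 + 7 + 5 + 7 = 26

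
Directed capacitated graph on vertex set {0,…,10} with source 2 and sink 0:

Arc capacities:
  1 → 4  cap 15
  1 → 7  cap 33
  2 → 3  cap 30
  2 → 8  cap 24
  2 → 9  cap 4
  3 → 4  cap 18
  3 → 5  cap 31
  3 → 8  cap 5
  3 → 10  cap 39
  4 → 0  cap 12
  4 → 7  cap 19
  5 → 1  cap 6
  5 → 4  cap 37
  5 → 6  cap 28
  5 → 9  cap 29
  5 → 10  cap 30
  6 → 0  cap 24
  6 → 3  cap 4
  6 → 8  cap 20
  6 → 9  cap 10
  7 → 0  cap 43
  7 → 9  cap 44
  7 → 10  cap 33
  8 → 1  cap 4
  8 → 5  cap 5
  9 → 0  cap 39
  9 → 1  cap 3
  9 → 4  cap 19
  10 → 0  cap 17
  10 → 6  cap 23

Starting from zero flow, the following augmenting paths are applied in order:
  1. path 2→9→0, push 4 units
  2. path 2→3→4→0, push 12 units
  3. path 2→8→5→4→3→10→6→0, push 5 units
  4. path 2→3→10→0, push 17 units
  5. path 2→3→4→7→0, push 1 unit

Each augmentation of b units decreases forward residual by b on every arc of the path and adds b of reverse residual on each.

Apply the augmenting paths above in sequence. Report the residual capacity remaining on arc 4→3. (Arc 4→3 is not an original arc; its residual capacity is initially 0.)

Residual capacity of (4,3): 8

after path 1 (2→9→0, push 4): res(4,3)=0
after path 2 (2→3→4→0, push 12): res(4,3)=12
after path 3 (2→8→5→4→3→10→6→0, push 5): res(4,3)=7
after path 4 (2→3→10→0, push 17): res(4,3)=7
after path 5 (2→3→4→7→0, push 1): res(4,3)=8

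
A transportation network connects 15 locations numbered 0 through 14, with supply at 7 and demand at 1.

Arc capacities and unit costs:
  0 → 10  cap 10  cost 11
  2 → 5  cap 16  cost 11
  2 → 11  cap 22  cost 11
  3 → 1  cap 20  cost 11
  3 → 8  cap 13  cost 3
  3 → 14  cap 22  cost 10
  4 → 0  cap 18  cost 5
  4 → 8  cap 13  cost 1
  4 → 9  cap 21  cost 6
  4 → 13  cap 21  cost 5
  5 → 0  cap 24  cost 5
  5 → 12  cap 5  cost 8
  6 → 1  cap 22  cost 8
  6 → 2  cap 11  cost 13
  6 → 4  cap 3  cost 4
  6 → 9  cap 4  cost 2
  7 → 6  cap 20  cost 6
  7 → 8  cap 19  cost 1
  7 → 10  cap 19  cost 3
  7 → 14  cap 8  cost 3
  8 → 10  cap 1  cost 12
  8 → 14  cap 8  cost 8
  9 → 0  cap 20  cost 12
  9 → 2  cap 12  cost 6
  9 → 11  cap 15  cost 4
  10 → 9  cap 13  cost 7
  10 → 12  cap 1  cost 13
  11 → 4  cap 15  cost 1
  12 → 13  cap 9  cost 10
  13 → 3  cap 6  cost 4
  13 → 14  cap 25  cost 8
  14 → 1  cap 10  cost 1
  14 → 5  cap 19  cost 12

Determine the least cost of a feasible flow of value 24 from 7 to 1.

shortest-cost path #1: 7→14→1 push 8 @ unit cost 4 (adds 32)
shortest-cost path #2: 7→8→14→1 push 2 @ unit cost 10 (adds 20)
shortest-cost path #3: 7→6→1 push 14 @ unit cost 14 (adds 196)
total cost = 248

Minimum cost for 24 units: 248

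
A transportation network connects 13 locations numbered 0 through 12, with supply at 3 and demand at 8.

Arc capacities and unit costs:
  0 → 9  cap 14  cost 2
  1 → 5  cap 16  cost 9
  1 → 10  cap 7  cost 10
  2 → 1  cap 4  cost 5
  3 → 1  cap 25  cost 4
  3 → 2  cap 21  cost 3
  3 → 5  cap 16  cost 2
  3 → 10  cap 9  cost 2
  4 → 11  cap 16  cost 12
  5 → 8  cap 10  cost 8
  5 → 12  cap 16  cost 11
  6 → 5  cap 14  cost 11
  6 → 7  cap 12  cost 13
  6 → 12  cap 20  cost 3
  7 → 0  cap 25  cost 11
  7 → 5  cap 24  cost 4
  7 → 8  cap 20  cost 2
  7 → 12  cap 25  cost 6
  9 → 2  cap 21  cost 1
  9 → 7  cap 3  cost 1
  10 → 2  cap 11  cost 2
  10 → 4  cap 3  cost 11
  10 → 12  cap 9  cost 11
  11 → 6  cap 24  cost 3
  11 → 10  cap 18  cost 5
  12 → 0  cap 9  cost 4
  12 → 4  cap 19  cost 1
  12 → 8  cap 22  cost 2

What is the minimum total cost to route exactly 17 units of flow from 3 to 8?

shortest-cost path #1: 3→5→8 push 10 @ unit cost 10 (adds 100)
shortest-cost path #2: 3→5→12→8 push 6 @ unit cost 15 (adds 90)
shortest-cost path #3: 3→10→12→8 push 1 @ unit cost 15 (adds 15)
total cost = 205

Minimum cost for 17 units: 205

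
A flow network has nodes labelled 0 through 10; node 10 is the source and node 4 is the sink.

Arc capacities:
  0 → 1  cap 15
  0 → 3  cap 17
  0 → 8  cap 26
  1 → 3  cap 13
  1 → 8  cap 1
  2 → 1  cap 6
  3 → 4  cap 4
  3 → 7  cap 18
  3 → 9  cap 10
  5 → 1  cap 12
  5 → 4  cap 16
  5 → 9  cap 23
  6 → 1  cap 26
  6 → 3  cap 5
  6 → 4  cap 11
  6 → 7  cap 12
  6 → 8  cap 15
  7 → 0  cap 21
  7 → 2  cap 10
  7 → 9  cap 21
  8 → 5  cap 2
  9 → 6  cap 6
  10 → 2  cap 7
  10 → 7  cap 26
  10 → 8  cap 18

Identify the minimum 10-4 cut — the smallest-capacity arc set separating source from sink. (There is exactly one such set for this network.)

augment #1: 10→8→5→4 push 2
augment #2: 10→2→1→3→4 push 4
augment #3: 10→7→9→6→4 push 6
max flow = 12; residual-reachable set from 10 gives S-side
cut edges (S→T): {(3,4), (8,5), (9,6)} total cap 12

Min-cut arcs: {(3,4), (8,5), (9,6)} (total capacity 12)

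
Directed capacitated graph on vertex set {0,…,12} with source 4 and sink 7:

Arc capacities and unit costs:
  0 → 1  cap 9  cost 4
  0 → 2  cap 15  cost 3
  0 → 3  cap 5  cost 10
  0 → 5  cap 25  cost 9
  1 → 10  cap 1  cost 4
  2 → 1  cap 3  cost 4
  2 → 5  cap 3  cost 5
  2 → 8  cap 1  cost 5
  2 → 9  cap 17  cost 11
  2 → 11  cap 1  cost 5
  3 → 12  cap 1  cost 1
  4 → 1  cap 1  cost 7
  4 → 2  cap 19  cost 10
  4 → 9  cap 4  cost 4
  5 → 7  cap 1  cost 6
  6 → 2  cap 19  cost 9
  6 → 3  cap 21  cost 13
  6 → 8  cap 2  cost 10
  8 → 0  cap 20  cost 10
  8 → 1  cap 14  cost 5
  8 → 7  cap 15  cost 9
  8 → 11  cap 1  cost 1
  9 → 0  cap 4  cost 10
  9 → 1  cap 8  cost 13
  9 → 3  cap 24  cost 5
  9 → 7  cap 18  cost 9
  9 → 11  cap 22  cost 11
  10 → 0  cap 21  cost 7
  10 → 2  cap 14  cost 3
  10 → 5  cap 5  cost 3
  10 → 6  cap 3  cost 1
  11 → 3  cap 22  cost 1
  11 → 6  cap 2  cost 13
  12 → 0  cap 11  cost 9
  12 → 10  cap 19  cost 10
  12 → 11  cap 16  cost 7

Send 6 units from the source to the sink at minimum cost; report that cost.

Minimum cost for 6 units: 96

shortest-cost path #1: 4→9→7 push 4 @ unit cost 13 (adds 52)
shortest-cost path #2: 4→1→10→5→7 push 1 @ unit cost 20 (adds 20)
shortest-cost path #3: 4→2→8→7 push 1 @ unit cost 24 (adds 24)
total cost = 96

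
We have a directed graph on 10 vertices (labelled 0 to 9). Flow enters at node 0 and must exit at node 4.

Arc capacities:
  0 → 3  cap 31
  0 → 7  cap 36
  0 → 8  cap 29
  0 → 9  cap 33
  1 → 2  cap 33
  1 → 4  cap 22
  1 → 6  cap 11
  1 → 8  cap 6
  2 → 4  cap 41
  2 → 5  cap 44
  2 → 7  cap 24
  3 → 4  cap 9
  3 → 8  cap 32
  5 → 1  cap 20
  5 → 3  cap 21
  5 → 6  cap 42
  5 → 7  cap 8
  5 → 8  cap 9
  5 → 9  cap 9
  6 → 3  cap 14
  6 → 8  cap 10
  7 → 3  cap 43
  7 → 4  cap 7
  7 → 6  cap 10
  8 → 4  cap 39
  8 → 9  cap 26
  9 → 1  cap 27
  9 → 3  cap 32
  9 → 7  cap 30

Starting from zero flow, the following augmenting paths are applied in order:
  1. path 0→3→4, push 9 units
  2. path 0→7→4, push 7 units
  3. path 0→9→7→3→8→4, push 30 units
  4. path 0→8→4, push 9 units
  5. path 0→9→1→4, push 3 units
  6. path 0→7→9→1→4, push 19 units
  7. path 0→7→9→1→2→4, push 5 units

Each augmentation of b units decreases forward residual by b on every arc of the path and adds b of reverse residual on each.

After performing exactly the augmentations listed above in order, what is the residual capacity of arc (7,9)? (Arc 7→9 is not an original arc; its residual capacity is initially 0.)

after path 1 (0→3→4, push 9): res(7,9)=0
after path 2 (0→7→4, push 7): res(7,9)=0
after path 3 (0→9→7→3→8→4, push 30): res(7,9)=30
after path 4 (0→8→4, push 9): res(7,9)=30
after path 5 (0→9→1→4, push 3): res(7,9)=30
after path 6 (0→7→9→1→4, push 19): res(7,9)=11
after path 7 (0→7→9→1→2→4, push 5): res(7,9)=6

Residual capacity of (7,9): 6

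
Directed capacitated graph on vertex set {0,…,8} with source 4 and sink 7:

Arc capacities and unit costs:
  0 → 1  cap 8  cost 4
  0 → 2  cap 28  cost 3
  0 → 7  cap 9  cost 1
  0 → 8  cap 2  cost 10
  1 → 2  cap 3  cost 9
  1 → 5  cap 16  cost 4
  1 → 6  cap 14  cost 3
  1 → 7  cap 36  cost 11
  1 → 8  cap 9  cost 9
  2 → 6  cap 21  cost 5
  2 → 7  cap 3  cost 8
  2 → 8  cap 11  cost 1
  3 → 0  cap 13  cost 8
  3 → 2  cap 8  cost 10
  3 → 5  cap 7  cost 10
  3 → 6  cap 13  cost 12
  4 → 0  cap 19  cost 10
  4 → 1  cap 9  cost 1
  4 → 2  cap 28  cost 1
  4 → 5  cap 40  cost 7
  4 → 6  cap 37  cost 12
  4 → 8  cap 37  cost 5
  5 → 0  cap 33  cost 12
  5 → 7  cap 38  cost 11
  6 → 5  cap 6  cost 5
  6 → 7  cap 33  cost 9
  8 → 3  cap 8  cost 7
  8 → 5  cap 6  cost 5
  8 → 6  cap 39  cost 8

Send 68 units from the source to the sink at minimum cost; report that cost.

shortest-cost path #1: 4→2→7 push 3 @ unit cost 9 (adds 27)
shortest-cost path #2: 4→0→7 push 9 @ unit cost 11 (adds 99)
shortest-cost path #3: 4→1→7 push 9 @ unit cost 12 (adds 108)
shortest-cost path #4: 4→2→6→7 push 21 @ unit cost 15 (adds 315)
shortest-cost path #5: 4→5→7 push 26 @ unit cost 18 (adds 468)
total cost = 1017

Minimum cost for 68 units: 1017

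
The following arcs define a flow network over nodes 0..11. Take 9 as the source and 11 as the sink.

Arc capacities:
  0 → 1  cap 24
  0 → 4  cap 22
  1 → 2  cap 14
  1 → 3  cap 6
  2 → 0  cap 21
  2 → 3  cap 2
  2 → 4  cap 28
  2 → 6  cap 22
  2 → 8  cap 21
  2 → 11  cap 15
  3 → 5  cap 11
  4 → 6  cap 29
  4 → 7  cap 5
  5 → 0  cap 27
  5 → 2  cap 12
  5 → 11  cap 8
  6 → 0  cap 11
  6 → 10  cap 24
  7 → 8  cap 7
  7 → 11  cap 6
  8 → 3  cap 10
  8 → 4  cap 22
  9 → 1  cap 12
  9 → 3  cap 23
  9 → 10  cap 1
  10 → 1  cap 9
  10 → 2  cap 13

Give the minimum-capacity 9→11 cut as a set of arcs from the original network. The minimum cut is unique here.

augment #1: 9→1→2→11 push 12
augment #2: 9→3→5→11 push 8
augment #3: 9→10→2→11 push 1
augment #4: 9→3→5→2→11 push 2
augment #5: 9→3→5→0→4→7→11 push 1
max flow = 24; residual-reachable set from 9 gives S-side
cut edges (S→T): {(3,5), (9,1), (9,10)} total cap 24

Min-cut arcs: {(3,5), (9,1), (9,10)} (total capacity 24)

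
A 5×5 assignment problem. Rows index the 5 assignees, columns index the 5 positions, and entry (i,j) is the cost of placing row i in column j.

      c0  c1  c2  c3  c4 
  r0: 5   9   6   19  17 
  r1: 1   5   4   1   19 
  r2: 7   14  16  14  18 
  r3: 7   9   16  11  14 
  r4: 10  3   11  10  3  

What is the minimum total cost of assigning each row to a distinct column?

optimal assignment: row0→col2 (cost 6), row1→col3 (cost 1), row2→col0 (cost 7), row3→col1 (cost 9), row4→col4 (cost 3)
total = 6 + 1 + 7 + 9 + 3 = 26

Minimum assignment cost: 26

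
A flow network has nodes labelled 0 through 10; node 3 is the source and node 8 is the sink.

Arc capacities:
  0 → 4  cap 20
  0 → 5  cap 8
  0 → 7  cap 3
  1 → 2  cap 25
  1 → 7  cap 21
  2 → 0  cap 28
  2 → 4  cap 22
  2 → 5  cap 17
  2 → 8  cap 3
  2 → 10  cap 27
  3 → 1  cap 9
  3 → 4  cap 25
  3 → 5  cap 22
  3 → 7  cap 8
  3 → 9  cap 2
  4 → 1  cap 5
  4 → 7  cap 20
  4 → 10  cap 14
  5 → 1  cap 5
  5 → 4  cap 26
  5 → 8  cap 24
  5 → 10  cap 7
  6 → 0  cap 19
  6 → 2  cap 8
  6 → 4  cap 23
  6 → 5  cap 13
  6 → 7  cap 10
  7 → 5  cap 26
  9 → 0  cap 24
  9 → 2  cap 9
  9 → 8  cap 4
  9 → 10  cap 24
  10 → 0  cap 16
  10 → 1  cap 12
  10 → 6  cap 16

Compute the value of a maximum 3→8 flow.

augment #1: 3→5→8 bottleneck 22, total now 22
augment #2: 3→9→8 bottleneck 2, total now 24
augment #3: 3→1→2→8 bottleneck 3, total now 27
augment #4: 3→7→5→8 bottleneck 2, total now 29

Maximum flow value: 29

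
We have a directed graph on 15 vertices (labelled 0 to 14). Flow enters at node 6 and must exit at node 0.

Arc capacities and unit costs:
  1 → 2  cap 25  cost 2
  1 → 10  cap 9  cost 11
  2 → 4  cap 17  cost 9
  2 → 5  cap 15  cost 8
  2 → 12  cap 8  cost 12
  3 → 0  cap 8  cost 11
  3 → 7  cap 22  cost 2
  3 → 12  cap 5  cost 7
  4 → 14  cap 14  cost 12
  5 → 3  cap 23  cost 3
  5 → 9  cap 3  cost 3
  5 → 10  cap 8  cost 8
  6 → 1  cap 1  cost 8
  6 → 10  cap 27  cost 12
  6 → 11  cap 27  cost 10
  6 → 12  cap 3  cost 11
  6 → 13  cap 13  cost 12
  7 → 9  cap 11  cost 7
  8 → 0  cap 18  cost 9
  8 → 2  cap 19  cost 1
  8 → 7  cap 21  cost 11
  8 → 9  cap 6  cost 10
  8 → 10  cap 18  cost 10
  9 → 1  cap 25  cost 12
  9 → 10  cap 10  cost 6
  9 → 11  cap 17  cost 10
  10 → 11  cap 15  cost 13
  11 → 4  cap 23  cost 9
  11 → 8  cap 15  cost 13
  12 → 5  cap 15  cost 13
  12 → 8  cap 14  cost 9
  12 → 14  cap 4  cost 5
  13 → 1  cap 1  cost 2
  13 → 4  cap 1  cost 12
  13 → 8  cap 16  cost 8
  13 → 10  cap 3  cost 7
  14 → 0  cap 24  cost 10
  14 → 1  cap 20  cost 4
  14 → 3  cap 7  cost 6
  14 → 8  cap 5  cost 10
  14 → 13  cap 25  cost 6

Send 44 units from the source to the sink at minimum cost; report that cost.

Minimum cost for 44 units: 1589

shortest-cost path #1: 6→12→14→0 push 3 @ unit cost 26 (adds 78)
shortest-cost path #2: 6→13→8→0 push 13 @ unit cost 29 (adds 377)
shortest-cost path #3: 6→11→8→0 push 5 @ unit cost 32 (adds 160)
shortest-cost path #4: 6→1→2→5→3→0 push 1 @ unit cost 32 (adds 32)
shortest-cost path #5: 6→11→4→14→0 push 14 @ unit cost 41 (adds 574)
shortest-cost path #6: 6→11→8→13→1→2→5→3→0 push 1 @ unit cost 41 (adds 41)
shortest-cost path #7: 6→11→8→2→5→3→0 push 6 @ unit cost 46 (adds 276)
shortest-cost path #8: 6→11→8→2→12→14→0 push 1 @ unit cost 51 (adds 51)
total cost = 1589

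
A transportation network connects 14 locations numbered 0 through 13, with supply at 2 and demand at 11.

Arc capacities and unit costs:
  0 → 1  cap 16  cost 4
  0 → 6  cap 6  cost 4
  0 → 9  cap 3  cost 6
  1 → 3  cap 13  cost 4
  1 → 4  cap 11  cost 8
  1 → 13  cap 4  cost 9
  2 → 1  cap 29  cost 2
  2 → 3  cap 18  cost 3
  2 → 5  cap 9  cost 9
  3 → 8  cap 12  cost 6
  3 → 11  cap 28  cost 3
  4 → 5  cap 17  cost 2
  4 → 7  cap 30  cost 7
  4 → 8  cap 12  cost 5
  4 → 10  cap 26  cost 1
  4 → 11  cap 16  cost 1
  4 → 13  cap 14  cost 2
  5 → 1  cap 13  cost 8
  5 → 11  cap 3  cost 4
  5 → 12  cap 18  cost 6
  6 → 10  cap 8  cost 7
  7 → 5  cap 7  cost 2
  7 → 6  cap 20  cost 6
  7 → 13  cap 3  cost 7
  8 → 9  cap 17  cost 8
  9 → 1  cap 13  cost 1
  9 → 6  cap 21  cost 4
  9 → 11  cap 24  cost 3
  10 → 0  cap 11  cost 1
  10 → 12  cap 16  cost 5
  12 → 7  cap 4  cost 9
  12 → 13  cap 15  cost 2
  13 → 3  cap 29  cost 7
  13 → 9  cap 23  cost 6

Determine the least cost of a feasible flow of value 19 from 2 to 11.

shortest-cost path #1: 2→3→11 push 18 @ unit cost 6 (adds 108)
shortest-cost path #2: 2→1→3→11 push 1 @ unit cost 9 (adds 9)
total cost = 117

Minimum cost for 19 units: 117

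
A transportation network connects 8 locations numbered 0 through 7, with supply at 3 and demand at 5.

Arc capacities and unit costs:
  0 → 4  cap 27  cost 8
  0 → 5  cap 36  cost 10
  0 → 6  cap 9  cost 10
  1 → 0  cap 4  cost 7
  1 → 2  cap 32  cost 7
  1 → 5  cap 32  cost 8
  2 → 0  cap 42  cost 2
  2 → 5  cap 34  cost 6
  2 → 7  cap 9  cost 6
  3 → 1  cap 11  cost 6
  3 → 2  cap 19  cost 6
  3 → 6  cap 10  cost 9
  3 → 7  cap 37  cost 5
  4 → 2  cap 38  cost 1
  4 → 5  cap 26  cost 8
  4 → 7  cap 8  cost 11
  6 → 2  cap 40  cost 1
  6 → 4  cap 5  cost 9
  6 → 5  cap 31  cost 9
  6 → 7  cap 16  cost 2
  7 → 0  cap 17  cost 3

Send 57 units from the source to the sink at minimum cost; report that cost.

Minimum cost for 57 units: 848

shortest-cost path #1: 3→2→5 push 19 @ unit cost 12 (adds 228)
shortest-cost path #2: 3→1→5 push 11 @ unit cost 14 (adds 154)
shortest-cost path #3: 3→6→2→5 push 10 @ unit cost 16 (adds 160)
shortest-cost path #4: 3→7→0→5 push 17 @ unit cost 18 (adds 306)
total cost = 848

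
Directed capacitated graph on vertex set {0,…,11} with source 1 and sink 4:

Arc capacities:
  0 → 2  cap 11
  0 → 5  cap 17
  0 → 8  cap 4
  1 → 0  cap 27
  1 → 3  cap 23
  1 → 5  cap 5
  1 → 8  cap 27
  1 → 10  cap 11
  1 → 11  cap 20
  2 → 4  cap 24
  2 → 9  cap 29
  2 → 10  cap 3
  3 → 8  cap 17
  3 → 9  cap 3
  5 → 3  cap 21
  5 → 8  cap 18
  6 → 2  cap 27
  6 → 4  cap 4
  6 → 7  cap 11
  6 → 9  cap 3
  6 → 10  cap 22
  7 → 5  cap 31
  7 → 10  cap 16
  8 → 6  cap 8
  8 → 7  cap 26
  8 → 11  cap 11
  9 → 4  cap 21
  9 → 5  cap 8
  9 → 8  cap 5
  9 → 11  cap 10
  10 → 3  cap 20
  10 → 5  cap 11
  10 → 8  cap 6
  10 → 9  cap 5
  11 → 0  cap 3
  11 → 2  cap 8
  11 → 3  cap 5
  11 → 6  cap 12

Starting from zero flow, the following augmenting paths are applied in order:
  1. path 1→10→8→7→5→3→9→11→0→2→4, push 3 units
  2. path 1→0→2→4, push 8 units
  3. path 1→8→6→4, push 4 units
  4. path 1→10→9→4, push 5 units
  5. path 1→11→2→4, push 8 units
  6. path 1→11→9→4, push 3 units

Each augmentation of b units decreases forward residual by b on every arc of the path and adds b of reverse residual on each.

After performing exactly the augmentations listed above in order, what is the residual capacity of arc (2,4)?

after path 1 (1→10→8→7→5→3→9→11→0→2→4, push 3): res(2,4)=21
after path 2 (1→0→2→4, push 8): res(2,4)=13
after path 3 (1→8→6→4, push 4): res(2,4)=13
after path 4 (1→10→9→4, push 5): res(2,4)=13
after path 5 (1→11→2→4, push 8): res(2,4)=5
after path 6 (1→11→9→4, push 3): res(2,4)=5

Residual capacity of (2,4): 5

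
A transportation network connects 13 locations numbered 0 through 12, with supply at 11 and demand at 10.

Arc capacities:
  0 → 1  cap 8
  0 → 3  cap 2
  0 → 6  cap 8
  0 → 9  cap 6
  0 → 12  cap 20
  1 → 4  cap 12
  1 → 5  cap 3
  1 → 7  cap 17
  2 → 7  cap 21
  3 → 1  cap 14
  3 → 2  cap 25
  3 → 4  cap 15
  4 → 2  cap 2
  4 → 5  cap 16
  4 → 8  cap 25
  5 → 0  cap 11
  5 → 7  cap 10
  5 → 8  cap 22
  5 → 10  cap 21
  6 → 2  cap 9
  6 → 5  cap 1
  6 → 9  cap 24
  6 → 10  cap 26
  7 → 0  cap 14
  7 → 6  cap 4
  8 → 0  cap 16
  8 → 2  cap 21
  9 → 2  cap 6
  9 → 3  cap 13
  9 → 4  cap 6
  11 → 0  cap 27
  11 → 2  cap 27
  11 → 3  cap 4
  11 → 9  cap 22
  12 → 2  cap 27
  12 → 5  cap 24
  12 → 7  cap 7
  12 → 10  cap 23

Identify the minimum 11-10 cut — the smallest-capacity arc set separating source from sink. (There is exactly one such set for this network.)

augment #1: 11→0→6→10 push 8
augment #2: 11→0→12→10 push 19
augment #3: 11→2→7→6→10 push 4
augment #4: 11→3→1→5→10 push 3
augment #5: 11→3→4→5→10 push 1
augment #6: 11→9→4→5→10 push 6
augment #7: 11→2→7→0→12→10 push 1
augment #8: 11→9→3→4→5→10 push 9
max flow = 51; residual-reachable set from 11 gives S-side
cut edges (S→T): {(0,6), (0,12), (1,5), (4,5), (7,6)} total cap 51

Min-cut arcs: {(0,6), (0,12), (1,5), (4,5), (7,6)} (total capacity 51)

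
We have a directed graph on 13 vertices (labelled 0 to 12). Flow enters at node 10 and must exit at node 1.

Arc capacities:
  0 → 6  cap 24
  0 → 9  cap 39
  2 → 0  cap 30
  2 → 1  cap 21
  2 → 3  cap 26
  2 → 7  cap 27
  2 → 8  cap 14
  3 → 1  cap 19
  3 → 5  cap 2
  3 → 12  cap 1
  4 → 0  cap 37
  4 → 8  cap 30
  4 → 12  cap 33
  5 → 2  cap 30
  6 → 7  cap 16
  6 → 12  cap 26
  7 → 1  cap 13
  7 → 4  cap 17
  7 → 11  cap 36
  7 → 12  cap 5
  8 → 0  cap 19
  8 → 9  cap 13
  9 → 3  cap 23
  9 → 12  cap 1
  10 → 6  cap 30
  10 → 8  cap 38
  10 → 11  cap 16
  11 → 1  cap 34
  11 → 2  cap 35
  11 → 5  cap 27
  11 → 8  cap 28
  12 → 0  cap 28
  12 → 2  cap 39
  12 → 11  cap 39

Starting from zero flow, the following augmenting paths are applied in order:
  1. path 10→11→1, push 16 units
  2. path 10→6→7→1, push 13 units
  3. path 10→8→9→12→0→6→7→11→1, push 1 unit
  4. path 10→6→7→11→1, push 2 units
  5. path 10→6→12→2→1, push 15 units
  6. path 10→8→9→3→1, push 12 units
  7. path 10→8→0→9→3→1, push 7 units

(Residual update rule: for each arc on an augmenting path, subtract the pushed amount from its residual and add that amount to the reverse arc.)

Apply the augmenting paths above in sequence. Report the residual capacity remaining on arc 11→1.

after path 1 (10→11→1, push 16): res(11,1)=18
after path 2 (10→6→7→1, push 13): res(11,1)=18
after path 3 (10→8→9→12→0→6→7→11→1, push 1): res(11,1)=17
after path 4 (10→6→7→11→1, push 2): res(11,1)=15
after path 5 (10→6→12→2→1, push 15): res(11,1)=15
after path 6 (10→8→9→3→1, push 12): res(11,1)=15
after path 7 (10→8→0→9→3→1, push 7): res(11,1)=15

Residual capacity of (11,1): 15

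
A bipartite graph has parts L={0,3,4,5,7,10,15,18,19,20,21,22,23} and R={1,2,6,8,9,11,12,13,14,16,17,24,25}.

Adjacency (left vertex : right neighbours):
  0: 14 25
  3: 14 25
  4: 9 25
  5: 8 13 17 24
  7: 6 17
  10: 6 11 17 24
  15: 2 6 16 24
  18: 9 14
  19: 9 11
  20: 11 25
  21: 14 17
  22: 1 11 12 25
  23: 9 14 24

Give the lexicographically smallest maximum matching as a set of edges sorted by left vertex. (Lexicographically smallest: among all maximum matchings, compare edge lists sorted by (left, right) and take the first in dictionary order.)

|M| = 10 (so the lex-smallest maximum matching has 10 edges)
process left vertices in ascending order; for each, take the smallest-labelled available neighbour that still permits 10 edges overall, or leave it unmatched if none does
lex-smallest matching: {0-14, 3-25, 4-9, 5-8, 7-6, 10-11, 15-2, 21-17, 22-1, 23-24}

Lex-smallest maximum matching: {(0,14), (3,25), (4,9), (5,8), (7,6), (10,11), (15,2), (21,17), (22,1), (23,24)}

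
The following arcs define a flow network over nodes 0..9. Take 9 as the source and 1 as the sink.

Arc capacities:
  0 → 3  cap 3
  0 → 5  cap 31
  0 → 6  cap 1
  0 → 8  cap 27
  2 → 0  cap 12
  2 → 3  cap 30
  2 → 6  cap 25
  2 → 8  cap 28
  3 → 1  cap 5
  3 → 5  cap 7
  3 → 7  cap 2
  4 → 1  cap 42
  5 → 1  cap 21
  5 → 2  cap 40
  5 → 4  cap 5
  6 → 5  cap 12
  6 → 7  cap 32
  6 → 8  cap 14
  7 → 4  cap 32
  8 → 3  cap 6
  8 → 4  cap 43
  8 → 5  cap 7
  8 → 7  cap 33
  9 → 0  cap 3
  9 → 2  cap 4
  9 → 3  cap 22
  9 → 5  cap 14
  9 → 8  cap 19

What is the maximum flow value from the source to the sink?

Maximum flow value: 54

augment #1: 9→3→1 bottleneck 5, total now 5
augment #2: 9→5→1 bottleneck 14, total now 19
augment #3: 9→0→5→1 bottleneck 3, total now 22
augment #4: 9→3→5→1 bottleneck 4, total now 26
augment #5: 9→8→4→1 bottleneck 19, total now 45
augment #6: 9→2→8→4→1 bottleneck 4, total now 49
augment #7: 9→3→5→4→1 bottleneck 3, total now 52
augment #8: 9→3→7→4→1 bottleneck 2, total now 54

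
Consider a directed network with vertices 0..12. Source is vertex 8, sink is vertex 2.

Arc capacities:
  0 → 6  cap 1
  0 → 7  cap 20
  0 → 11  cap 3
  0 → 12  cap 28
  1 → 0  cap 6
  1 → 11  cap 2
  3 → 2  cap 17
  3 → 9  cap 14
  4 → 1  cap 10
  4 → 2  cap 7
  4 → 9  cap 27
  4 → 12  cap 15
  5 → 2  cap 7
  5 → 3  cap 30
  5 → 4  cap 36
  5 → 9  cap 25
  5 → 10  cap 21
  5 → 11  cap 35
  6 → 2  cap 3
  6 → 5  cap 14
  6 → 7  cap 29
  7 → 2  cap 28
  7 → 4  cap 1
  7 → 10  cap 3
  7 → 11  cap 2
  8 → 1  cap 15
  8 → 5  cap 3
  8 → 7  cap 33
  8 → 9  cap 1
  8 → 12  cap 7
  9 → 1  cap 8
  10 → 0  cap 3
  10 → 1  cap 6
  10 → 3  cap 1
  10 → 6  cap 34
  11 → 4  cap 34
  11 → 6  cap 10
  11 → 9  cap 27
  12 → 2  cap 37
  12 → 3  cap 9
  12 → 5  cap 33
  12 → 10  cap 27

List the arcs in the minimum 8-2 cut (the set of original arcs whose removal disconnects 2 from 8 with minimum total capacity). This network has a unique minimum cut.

augment #1: 8→5→2 push 3
augment #2: 8→7→2 push 28
augment #3: 8→12→2 push 7
augment #4: 8→7→4→2 push 1
augment #5: 8→1→0→6→2 push 1
augment #6: 8→1→0→12→2 push 5
augment #7: 8→1→11→4→2 push 2
augment #8: 8→7→10→3→2 push 1
augment #9: 8→7→10→6→2 push 2
augment #10: 8→7→11→4→2 push 1
max flow = 51; residual-reachable set from 8 gives S-side
cut edges (S→T): {(1,0), (1,11), (8,5), (8,7), (8,12)} total cap 51

Min-cut arcs: {(1,0), (1,11), (8,5), (8,7), (8,12)} (total capacity 51)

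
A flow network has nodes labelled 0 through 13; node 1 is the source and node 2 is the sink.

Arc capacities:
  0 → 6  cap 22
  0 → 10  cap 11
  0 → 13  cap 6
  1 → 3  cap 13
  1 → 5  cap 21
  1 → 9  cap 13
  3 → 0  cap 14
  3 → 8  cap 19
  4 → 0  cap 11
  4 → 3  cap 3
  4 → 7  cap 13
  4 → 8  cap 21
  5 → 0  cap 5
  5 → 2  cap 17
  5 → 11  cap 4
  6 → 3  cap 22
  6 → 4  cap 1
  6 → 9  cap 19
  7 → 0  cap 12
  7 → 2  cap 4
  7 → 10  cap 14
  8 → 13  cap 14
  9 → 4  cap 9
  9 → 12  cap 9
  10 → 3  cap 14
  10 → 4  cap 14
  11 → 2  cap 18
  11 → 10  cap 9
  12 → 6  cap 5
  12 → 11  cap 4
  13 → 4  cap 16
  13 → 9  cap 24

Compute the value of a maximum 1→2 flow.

Maximum flow value: 29

augment #1: 1→5→2 bottleneck 17, total now 17
augment #2: 1→5→11→2 bottleneck 4, total now 21
augment #3: 1→9→4→7→2 bottleneck 4, total now 25
augment #4: 1→9→12→11→2 bottleneck 4, total now 29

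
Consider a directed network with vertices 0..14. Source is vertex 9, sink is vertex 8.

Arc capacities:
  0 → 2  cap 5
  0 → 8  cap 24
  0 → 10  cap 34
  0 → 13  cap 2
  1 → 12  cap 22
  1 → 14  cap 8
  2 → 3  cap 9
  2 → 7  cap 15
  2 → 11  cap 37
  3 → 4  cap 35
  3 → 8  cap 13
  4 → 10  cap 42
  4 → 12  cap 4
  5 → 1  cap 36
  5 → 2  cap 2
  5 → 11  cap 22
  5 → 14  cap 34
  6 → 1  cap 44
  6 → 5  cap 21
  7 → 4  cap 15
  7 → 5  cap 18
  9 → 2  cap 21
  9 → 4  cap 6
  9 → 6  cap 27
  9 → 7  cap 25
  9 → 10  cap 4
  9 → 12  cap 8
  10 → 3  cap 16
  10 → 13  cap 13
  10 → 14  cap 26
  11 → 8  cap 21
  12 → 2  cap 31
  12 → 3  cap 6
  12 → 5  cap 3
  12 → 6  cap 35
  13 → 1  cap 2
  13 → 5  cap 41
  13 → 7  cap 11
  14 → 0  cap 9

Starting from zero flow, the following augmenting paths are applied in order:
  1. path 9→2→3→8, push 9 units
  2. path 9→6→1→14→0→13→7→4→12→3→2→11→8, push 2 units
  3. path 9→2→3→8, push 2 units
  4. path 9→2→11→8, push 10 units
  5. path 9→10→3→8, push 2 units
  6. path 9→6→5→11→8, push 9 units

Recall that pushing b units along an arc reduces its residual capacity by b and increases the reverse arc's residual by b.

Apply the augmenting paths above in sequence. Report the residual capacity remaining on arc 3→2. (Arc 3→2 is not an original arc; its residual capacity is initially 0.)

Residual capacity of (3,2): 9

after path 1 (9→2→3→8, push 9): res(3,2)=9
after path 2 (9→6→1→14→0→13→7→4→12→3→2→11→8, push 2): res(3,2)=7
after path 3 (9→2→3→8, push 2): res(3,2)=9
after path 4 (9→2→11→8, push 10): res(3,2)=9
after path 5 (9→10→3→8, push 2): res(3,2)=9
after path 6 (9→6→5→11→8, push 9): res(3,2)=9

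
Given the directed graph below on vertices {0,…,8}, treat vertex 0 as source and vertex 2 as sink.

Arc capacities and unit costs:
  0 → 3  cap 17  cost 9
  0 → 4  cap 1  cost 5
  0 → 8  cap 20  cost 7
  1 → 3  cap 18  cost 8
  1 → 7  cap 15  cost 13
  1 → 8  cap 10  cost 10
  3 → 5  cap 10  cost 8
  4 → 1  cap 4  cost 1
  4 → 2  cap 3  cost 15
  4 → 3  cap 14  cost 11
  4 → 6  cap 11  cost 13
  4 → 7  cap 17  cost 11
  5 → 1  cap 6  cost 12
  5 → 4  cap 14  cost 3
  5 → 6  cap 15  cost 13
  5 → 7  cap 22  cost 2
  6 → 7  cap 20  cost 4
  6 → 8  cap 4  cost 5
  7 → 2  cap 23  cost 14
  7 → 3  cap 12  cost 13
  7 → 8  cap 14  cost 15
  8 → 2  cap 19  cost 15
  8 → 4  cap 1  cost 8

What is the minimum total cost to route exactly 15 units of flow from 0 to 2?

shortest-cost path #1: 0→4→2 push 1 @ unit cost 20 (adds 20)
shortest-cost path #2: 0→8→2 push 14 @ unit cost 22 (adds 308)
total cost = 328

Minimum cost for 15 units: 328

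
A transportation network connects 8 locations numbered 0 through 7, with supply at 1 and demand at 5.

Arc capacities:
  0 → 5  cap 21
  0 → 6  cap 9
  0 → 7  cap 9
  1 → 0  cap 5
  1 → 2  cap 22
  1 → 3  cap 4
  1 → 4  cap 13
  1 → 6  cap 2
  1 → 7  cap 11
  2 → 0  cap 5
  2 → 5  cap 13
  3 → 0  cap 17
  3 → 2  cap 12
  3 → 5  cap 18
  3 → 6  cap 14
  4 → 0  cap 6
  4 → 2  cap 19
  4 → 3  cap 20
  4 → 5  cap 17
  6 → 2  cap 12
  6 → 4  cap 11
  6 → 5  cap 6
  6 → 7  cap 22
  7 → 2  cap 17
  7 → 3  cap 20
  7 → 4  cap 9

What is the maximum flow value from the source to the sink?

augment #1: 1→0→5 bottleneck 5, total now 5
augment #2: 1→2→5 bottleneck 13, total now 18
augment #3: 1→3→5 bottleneck 4, total now 22
augment #4: 1→4→5 bottleneck 13, total now 35
augment #5: 1→6→5 bottleneck 2, total now 37
augment #6: 1→2→0→5 bottleneck 5, total now 42
augment #7: 1→7→3→5 bottleneck 11, total now 53

Maximum flow value: 53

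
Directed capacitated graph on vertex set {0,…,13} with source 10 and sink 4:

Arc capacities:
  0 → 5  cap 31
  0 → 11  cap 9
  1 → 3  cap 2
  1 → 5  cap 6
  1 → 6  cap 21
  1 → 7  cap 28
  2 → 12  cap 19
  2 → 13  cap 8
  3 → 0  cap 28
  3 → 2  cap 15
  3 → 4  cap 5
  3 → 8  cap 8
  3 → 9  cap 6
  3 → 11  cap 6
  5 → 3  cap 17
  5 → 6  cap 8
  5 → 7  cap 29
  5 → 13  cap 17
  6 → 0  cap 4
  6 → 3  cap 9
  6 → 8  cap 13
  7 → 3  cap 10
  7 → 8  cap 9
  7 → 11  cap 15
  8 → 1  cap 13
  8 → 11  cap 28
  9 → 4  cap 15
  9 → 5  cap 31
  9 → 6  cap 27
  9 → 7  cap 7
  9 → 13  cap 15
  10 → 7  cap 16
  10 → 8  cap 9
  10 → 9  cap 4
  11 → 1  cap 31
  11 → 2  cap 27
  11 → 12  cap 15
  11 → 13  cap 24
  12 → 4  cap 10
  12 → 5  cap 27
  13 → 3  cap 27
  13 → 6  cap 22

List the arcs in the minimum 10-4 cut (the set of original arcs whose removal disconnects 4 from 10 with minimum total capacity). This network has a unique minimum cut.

Min-cut arcs: {(3,4), (3,9), (10,9), (12,4)} (total capacity 25)

augment #1: 10→9→4 push 4
augment #2: 10→7→3→4 push 5
augment #3: 10→7→3→9→4 push 5
augment #4: 10→7→11→12→4 push 6
augment #5: 10→8→11→12→4 push 4
augment #6: 10→8→1→3→9→4 push 1
max flow = 25; residual-reachable set from 10 gives S-side
cut edges (S→T): {(3,4), (3,9), (10,9), (12,4)} total cap 25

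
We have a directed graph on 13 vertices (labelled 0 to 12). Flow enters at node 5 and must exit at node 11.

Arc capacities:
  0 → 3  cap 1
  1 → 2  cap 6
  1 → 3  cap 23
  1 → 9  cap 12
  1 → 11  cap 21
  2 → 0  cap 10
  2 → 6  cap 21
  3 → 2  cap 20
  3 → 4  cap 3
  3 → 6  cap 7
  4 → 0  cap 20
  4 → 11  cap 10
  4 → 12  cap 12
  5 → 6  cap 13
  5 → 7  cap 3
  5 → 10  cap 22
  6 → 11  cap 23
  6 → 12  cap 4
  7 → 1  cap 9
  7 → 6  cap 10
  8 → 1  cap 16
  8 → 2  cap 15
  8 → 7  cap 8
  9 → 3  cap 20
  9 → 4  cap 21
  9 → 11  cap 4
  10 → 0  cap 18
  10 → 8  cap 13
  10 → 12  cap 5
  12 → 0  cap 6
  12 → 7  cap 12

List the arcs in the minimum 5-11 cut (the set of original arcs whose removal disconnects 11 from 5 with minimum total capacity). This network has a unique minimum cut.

Min-cut arcs: {(0,3), (5,6), (5,7), (10,8), (10,12)} (total capacity 35)

augment #1: 5→6→11 push 13
augment #2: 5→7→1→11 push 3
augment #3: 5→10→8→1→11 push 13
augment #4: 5→10→0→3→4→11 push 1
augment #5: 5→10→12→7→1→11 push 5
max flow = 35; residual-reachable set from 5 gives S-side
cut edges (S→T): {(0,3), (5,6), (5,7), (10,8), (10,12)} total cap 35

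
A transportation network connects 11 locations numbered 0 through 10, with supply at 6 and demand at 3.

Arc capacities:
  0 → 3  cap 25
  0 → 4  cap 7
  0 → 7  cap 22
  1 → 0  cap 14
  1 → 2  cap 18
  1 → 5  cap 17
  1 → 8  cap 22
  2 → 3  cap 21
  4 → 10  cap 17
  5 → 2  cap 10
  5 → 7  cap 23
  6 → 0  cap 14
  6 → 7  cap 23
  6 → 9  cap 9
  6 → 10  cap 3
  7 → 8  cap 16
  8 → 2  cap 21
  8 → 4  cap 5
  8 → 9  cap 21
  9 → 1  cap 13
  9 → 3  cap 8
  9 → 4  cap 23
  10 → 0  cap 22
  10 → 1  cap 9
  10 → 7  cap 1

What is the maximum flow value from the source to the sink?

Maximum flow value: 42

augment #1: 6→0→3 bottleneck 14, total now 14
augment #2: 6→9→3 bottleneck 8, total now 22
augment #3: 6→10→0→3 bottleneck 3, total now 25
augment #4: 6→7→8→2→3 bottleneck 16, total now 41
augment #5: 6→9→1→0→3 bottleneck 1, total now 42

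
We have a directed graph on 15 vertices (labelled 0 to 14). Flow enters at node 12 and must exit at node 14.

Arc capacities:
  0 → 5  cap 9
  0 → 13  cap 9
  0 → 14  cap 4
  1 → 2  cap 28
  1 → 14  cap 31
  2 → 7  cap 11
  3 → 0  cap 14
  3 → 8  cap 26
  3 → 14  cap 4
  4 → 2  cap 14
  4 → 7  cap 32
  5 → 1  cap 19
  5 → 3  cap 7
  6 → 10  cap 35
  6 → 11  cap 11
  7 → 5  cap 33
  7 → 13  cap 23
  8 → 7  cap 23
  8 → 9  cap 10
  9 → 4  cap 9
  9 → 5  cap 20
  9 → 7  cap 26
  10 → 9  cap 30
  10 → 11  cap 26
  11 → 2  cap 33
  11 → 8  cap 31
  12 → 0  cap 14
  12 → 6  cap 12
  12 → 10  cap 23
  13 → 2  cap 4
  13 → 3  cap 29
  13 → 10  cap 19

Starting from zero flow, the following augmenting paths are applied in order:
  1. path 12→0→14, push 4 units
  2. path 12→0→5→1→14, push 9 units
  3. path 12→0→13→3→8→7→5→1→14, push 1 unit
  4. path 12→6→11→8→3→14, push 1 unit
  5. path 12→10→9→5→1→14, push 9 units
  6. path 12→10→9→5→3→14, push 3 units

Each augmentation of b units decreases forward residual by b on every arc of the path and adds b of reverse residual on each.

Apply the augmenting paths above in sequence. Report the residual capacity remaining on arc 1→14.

after path 1 (12→0→14, push 4): res(1,14)=31
after path 2 (12→0→5→1→14, push 9): res(1,14)=22
after path 3 (12→0→13→3→8→7→5→1→14, push 1): res(1,14)=21
after path 4 (12→6→11→8→3→14, push 1): res(1,14)=21
after path 5 (12→10→9→5→1→14, push 9): res(1,14)=12
after path 6 (12→10→9→5→3→14, push 3): res(1,14)=12

Residual capacity of (1,14): 12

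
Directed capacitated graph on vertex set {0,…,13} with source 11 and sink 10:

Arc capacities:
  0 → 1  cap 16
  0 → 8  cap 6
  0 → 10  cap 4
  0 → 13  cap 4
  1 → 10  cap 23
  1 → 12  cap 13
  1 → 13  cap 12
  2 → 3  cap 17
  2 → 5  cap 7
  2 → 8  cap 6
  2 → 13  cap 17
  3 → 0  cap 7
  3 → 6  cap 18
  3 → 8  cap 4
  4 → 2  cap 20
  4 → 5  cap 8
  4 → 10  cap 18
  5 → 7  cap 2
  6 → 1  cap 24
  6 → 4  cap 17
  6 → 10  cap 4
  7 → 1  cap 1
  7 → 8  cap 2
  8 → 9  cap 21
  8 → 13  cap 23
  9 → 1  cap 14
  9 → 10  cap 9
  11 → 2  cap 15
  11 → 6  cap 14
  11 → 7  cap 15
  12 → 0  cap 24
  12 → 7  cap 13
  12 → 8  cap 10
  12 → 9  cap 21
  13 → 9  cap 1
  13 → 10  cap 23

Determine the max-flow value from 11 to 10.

Maximum flow value: 32

augment #1: 11→6→10 bottleneck 4, total now 4
augment #2: 11→2→13→10 bottleneck 15, total now 19
augment #3: 11→6→1→10 bottleneck 10, total now 29
augment #4: 11→7→1→10 bottleneck 1, total now 30
augment #5: 11→7→8→9→10 bottleneck 2, total now 32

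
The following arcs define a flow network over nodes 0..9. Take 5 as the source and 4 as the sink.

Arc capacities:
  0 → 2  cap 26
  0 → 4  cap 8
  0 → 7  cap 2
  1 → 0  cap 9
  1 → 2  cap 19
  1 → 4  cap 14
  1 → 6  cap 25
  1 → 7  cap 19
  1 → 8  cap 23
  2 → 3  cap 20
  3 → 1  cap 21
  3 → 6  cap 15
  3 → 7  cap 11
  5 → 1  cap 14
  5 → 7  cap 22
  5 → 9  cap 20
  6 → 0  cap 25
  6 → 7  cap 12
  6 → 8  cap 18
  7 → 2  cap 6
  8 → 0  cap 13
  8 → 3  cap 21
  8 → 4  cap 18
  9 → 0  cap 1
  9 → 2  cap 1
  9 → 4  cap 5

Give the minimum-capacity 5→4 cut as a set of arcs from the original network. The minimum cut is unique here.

augment #1: 5→1→4 push 14
augment #2: 5→9→4 push 5
augment #3: 5→9→0→4 push 1
augment #4: 5→7→2→3→1→0→4 push 6
augment #5: 5→9→2→3→1→0→4 push 1
max flow = 27; residual-reachable set from 5 gives S-side
cut edges (S→T): {(5,1), (7,2), (9,0), (9,2), (9,4)} total cap 27

Min-cut arcs: {(5,1), (7,2), (9,0), (9,2), (9,4)} (total capacity 27)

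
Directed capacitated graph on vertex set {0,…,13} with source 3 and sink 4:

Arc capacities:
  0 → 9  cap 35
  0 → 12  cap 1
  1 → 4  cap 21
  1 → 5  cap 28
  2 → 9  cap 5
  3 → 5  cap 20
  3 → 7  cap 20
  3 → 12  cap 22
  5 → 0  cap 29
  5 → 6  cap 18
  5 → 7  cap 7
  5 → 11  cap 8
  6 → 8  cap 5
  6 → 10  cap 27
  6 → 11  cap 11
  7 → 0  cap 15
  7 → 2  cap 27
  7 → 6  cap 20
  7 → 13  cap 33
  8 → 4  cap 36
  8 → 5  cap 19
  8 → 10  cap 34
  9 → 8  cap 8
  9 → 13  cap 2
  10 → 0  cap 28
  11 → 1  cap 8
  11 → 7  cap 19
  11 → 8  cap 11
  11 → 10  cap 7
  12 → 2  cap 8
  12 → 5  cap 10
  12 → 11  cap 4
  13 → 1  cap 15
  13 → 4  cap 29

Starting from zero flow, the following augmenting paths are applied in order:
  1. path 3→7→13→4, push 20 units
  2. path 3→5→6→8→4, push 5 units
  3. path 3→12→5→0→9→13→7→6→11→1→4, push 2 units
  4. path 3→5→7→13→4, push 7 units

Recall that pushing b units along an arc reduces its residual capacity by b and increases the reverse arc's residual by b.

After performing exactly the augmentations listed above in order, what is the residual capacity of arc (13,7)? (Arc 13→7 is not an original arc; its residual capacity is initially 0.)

after path 1 (3→7→13→4, push 20): res(13,7)=20
after path 2 (3→5→6→8→4, push 5): res(13,7)=20
after path 3 (3→12→5→0→9→13→7→6→11→1→4, push 2): res(13,7)=18
after path 4 (3→5→7→13→4, push 7): res(13,7)=25

Residual capacity of (13,7): 25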